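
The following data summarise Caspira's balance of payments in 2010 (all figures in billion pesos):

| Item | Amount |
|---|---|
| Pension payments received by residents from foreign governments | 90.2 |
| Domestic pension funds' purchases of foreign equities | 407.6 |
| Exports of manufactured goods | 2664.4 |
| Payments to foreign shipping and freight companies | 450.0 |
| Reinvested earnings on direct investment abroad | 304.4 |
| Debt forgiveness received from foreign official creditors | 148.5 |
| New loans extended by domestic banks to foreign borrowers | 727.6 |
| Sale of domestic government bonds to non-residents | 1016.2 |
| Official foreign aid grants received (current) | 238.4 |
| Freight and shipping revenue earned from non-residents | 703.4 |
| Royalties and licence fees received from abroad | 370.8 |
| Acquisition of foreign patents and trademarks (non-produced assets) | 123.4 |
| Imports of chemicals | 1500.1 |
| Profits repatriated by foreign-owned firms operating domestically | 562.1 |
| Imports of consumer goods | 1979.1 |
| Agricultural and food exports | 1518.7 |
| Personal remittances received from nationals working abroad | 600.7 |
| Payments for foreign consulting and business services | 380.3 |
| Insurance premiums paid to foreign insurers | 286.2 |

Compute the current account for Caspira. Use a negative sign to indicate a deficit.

Goods: 2664.4 + 1518.7 - 1500.1 - 1979.1 = 703.9
Services: 703.4 + 370.8 - 450.0 - 380.3 - 286.2 = -42.3
Primary income: 304.4 - 562.1 = -257.7
Secondary income: 238.4 + 90.2 + 600.7 = 929.3
Current account = 703.9 + (-42.3) + (-257.7) + 929.3 = 1333.2
(Excluded from the current account — financial account: domestic pension funds' purchases of foreign equities 407.6, new loans extended by domestic banks to foreign borrowers 727.6, sale of domestic government bonds to non-residents 1016.2; capital account: debt forgiveness received from foreign official creditors 148.5, acquisition of foreign patents and trademarks (non-produced assets) 123.4.)

1333.2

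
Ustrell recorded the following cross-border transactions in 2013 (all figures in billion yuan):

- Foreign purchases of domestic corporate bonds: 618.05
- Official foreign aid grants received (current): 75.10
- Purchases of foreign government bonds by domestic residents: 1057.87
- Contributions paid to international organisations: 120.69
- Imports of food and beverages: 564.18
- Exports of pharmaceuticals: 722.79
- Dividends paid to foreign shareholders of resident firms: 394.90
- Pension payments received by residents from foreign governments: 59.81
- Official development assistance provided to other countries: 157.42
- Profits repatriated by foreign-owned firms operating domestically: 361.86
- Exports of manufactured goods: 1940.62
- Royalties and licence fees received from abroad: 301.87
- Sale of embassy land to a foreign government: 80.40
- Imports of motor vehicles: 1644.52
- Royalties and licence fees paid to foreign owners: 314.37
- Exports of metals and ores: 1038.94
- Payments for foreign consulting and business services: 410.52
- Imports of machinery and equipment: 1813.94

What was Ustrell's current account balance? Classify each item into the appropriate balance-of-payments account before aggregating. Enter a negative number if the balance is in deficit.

-1643.27

Goods: -564.18 + 1038.94 - 1813.94 + 722.79 - 1644.52 + 1940.62 = -320.29
Services: -410.52 + 301.87 - 314.37 = -423.02
Primary income: -394.90 - 361.86 = -756.76
Secondary income: 59.81 + 75.10 - 120.69 - 157.42 = -143.20
Current account = (-320.29) + (-423.02) + (-756.76) + (-143.20) = -1643.27
(Excluded from the current account — financial account: foreign purchases of domestic corporate bonds 618.05, purchases of foreign government bonds by domestic residents 1057.87; capital account: sale of embassy land to a foreign government 80.40.)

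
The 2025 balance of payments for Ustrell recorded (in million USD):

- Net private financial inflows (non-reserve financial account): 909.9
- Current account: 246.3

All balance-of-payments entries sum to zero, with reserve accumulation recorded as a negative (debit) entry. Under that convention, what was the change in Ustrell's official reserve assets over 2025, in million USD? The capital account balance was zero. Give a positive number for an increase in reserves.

Official reserve transactions balance = -(246.3 + 909.9) = -1156.2
An accumulation of reserves is recorded as a debit (negative entry), so the change in the stock of reserves is the negative of that balance.
Change in official reserves = -(-1156.2) = 1156.2

1156.2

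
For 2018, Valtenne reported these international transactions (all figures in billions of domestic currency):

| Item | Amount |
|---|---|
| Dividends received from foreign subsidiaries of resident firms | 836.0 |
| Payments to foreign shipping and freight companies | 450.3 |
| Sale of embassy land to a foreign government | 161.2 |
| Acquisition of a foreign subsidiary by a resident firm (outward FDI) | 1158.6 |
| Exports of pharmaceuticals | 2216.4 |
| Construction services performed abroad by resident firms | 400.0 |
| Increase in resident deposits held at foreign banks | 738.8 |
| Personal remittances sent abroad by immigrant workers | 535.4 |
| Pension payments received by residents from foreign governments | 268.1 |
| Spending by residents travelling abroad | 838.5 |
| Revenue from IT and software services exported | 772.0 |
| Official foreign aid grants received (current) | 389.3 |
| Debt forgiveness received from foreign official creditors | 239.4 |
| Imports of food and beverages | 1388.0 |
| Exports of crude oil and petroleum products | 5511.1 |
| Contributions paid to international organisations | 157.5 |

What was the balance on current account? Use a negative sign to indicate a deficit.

7023.2

Goods: -1388.0 + 2216.4 + 5511.1 = 6339.5
Services: 772.0 - 450.3 - 838.5 + 400.0 = -116.8
Primary income: 836.0
Secondary income: 268.1 + 389.3 - 157.5 - 535.4 = -35.5
Current account = 6339.5 + (-116.8) + 836.0 + (-35.5) = 7023.2
(Excluded from the current account — capital account: sale of embassy land to a foreign government 161.2, debt forgiveness received from foreign official creditors 239.4; financial account: acquisition of a foreign subsidiary by a resident firm (outward FDI) 1158.6, increase in resident deposits held at foreign banks 738.8.)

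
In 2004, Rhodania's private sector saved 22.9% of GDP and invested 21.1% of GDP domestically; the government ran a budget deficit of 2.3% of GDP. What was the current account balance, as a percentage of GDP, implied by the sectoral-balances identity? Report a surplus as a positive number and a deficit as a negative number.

By the sectoral-balances identity, CA = (S_private - I) + (T - G).
Private balance = 22.9 - 21.1 = 1.8
Government balance (T - G) = -2.3
CA = 1.8 + (-2.3) = -0.5

-0.5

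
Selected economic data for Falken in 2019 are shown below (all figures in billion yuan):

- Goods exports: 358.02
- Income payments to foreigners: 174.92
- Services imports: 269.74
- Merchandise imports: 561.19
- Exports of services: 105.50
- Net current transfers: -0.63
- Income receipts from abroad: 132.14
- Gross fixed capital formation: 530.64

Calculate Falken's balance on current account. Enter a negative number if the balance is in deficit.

Goods balance = 358.02 - 561.19 = -203.17
Services balance = 105.50 - 269.74 = -164.24
Trade balance (goods + services) = -203.17 + (-164.24) = -367.41
Net primary income = 132.14 - 174.92 = -42.78
Net secondary income = -0.63
Current account = -367.41 + (-42.78) + (-0.63) = -410.82

-410.82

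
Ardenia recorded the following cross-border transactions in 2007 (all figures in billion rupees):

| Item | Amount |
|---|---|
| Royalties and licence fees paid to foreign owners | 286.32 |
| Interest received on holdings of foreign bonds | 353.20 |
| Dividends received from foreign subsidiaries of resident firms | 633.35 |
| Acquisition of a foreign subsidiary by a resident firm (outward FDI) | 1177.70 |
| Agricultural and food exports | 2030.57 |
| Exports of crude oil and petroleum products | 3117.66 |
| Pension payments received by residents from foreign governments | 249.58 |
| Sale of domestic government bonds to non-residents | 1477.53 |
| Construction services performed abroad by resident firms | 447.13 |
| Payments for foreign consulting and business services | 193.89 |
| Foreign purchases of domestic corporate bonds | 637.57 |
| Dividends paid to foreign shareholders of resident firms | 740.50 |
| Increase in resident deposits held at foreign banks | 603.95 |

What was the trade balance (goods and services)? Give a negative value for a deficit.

5115.15

Goods: 2030.57 + 3117.66 = 5148.23
Services: 447.13 - 193.89 - 286.32 = -33.08
Trade balance = 5148.23 + (-33.08) = 5115.15
(Excluded from the trade balance — primary income: interest received on holdings of foreign bonds 353.20, dividends received from foreign subsidiaries of resident firms 633.35, dividends paid to foreign shareholders of resident firms 740.50; financial account: acquisition of a foreign subsidiary by a resident firm (outward FDI) 1177.70, sale of domestic government bonds to non-residents 1477.53, foreign purchases of domestic corporate bonds 637.57, increase in resident deposits held at foreign banks 603.95; secondary income: pension payments received by residents from foreign governments 249.58.)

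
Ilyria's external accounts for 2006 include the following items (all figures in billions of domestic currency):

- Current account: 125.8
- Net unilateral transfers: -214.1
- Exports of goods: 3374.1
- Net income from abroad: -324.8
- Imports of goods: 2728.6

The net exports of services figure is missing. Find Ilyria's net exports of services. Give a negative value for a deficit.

Current account = goods balance + services balance + net primary income + net secondary income
Sum of the known components = 106.6
Net exports of services = CA - (known components) = 125.8 - 106.6 = 19.2

19.2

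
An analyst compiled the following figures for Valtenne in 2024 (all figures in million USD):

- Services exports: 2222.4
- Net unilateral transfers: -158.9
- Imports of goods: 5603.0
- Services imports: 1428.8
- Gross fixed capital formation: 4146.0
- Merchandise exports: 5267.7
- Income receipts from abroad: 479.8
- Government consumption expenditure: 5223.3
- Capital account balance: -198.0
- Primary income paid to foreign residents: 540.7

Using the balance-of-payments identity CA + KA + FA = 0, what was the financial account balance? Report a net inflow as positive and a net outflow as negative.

Goods balance = 5267.7 - 5603.0 = -335.3
Services balance = 2222.4 - 1428.8 = 793.6
Trade balance (goods + services) = -335.3 + 793.6 = 458.3
Net primary income = 479.8 - 540.7 = -60.9
Net secondary income = -158.9
Current account = 458.3 + (-60.9) + (-158.9) = 238.5
Financial account = -(238.5 + (-198.0)) = -40.5

-40.5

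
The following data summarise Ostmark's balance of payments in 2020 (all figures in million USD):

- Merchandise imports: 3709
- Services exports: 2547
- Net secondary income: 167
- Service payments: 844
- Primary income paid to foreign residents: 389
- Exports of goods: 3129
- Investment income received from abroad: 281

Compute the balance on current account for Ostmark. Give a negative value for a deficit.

Goods balance = 3129 - 3709 = -580
Services balance = 2547 - 844 = 1703
Trade balance (goods + services) = -580 + 1703 = 1123
Net primary income = 281 - 389 = -108
Net secondary income = 167
Current account = 1123 + (-108) + 167 = 1182

1182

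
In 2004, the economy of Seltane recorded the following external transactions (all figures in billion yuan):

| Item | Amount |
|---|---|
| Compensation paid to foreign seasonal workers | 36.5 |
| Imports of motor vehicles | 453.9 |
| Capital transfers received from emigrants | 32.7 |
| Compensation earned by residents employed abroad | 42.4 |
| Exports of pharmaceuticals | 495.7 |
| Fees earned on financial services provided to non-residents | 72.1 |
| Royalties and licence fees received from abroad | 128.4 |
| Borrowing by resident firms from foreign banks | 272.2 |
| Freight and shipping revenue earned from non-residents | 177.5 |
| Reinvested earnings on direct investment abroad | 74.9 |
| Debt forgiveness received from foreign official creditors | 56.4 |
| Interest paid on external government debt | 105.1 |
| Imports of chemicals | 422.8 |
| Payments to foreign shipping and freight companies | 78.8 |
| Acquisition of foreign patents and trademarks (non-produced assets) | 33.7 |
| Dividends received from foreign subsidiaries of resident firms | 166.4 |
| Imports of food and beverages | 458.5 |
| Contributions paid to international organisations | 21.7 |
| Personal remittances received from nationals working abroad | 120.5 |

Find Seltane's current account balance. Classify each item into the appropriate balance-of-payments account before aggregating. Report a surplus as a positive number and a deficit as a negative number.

-299.4

Goods: 495.7 - 453.9 - 422.8 - 458.5 = -839.5
Services: 72.1 + 128.4 + 177.5 - 78.8 = 299.2
Primary income: -105.1 + 166.4 + 42.4 - 36.5 + 74.9 = 142.1
Secondary income: -21.7 + 120.5 = 98.8
Current account = (-839.5) + 299.2 + 142.1 + 98.8 = -299.4
(Excluded from the current account — capital account: capital transfers received from emigrants 32.7, debt forgiveness received from foreign official creditors 56.4, acquisition of foreign patents and trademarks (non-produced assets) 33.7; financial account: borrowing by resident firms from foreign banks 272.2.)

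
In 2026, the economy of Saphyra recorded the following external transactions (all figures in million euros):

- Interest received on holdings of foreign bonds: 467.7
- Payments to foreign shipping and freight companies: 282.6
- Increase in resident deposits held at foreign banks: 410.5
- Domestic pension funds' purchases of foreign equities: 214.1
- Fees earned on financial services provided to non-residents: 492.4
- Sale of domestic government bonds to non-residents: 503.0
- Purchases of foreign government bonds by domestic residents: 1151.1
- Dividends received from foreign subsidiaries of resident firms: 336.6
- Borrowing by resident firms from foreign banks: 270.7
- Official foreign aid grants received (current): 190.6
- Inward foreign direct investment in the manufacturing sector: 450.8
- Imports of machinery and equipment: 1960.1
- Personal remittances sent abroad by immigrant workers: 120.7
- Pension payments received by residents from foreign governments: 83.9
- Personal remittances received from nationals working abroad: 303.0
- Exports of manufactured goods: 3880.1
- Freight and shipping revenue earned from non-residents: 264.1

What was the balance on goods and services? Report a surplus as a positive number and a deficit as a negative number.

Goods: -1960.1 + 3880.1 = 1920.0
Services: 492.4 + 264.1 - 282.6 = 473.9
Trade balance = 1920.0 + 473.9 = 2393.9
(Excluded from the trade balance — primary income: interest received on holdings of foreign bonds 467.7, dividends received from foreign subsidiaries of resident firms 336.6; financial account: increase in resident deposits held at foreign banks 410.5, domestic pension funds' purchases of foreign equities 214.1, sale of domestic government bonds to non-residents 503.0, purchases of foreign government bonds by domestic residents 1151.1, borrowing by resident firms from foreign banks 270.7, inward foreign direct investment in the manufacturing sector 450.8; secondary income: official foreign aid grants received (current) 190.6, personal remittances sent abroad by immigrant workers 120.7, pension payments received by residents from foreign governments 83.9, personal remittances received from nationals working abroad 303.0.)

2393.9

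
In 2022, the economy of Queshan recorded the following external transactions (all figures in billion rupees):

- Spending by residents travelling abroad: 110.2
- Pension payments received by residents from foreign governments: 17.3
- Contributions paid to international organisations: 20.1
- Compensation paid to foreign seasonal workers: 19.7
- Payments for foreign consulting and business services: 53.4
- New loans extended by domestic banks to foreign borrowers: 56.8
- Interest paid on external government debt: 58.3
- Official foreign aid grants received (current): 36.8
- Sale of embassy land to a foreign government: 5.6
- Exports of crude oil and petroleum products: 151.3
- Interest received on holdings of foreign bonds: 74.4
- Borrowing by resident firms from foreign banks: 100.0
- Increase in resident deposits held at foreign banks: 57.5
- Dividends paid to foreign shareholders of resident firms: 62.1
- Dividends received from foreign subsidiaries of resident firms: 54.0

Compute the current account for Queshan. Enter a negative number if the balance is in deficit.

10.0

Goods: 151.3
Services: -110.2 - 53.4 = -163.6
Primary income: -58.3 - 19.7 + 54.0 - 62.1 + 74.4 = -11.7
Secondary income: 36.8 - 20.1 + 17.3 = 34.0
Current account = 151.3 + (-163.6) + (-11.7) + 34.0 = 10.0
(Excluded from the current account — financial account: new loans extended by domestic banks to foreign borrowers 56.8, borrowing by resident firms from foreign banks 100.0, increase in resident deposits held at foreign banks 57.5; capital account: sale of embassy land to a foreign government 5.6.)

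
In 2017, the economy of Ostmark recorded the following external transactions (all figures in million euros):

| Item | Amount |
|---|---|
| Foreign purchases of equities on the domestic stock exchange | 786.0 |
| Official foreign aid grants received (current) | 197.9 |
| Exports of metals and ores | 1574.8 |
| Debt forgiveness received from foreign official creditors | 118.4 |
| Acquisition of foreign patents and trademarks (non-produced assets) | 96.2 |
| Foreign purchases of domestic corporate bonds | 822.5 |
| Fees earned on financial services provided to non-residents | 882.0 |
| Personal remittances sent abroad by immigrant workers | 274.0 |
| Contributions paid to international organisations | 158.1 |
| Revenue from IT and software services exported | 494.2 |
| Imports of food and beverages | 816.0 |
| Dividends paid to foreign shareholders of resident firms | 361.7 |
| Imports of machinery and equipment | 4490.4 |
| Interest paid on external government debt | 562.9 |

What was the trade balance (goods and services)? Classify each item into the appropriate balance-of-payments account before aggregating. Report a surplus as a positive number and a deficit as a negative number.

-2355.4

Goods: -4490.4 + 1574.8 - 816.0 = -3731.6
Services: 494.2 + 882.0 = 1376.2
Trade balance = -3731.6 + 1376.2 = -2355.4
(Excluded from the trade balance — financial account: foreign purchases of equities on the domestic stock exchange 786.0, foreign purchases of domestic corporate bonds 822.5; secondary income: official foreign aid grants received (current) 197.9, personal remittances sent abroad by immigrant workers 274.0, contributions paid to international organisations 158.1; capital account: debt forgiveness received from foreign official creditors 118.4, acquisition of foreign patents and trademarks (non-produced assets) 96.2; primary income: dividends paid to foreign shareholders of resident firms 361.7, interest paid on external government debt 562.9.)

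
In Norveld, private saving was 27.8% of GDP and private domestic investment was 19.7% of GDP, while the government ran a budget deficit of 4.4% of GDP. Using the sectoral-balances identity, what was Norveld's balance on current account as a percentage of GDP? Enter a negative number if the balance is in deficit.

By the sectoral-balances identity, CA = (S_private - I) + (T - G).
Private balance = 27.8 - 19.7 = 8.1
Government balance (T - G) = -4.4
CA = 8.1 + (-4.4) = 3.7

3.7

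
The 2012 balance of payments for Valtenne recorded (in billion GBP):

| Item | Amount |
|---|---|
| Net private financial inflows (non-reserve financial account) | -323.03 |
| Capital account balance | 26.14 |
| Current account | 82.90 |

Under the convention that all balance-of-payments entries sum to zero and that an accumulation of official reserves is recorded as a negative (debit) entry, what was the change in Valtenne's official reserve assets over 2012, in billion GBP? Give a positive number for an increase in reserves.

Official reserve transactions balance = -(82.90 + 26.14 + (-323.03)) = 213.99
An accumulation of reserves is recorded as a debit (negative entry), so the change in the stock of reserves is the negative of that balance.
Change in official reserves = -(213.99) = -213.99

-213.99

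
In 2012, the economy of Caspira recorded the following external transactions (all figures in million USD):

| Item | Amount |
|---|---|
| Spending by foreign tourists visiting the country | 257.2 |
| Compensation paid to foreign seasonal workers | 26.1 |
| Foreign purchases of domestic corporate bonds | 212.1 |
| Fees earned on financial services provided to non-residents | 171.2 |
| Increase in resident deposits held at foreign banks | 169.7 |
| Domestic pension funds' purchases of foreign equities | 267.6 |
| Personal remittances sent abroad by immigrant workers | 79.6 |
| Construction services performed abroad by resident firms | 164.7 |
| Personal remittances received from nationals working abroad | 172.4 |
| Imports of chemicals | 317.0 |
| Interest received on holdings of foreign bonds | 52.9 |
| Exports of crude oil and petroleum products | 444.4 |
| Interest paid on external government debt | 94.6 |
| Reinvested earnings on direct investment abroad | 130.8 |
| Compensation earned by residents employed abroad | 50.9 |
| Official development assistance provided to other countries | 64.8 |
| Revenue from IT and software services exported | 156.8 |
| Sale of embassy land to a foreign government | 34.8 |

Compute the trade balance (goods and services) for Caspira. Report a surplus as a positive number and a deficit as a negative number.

877.3

Goods: -317.0 + 444.4 = 127.4
Services: 171.2 + 156.8 + 257.2 + 164.7 = 749.9
Trade balance = 127.4 + 749.9 = 877.3
(Excluded from the trade balance — primary income: compensation paid to foreign seasonal workers 26.1, interest received on holdings of foreign bonds 52.9, interest paid on external government debt 94.6, reinvested earnings on direct investment abroad 130.8, compensation earned by residents employed abroad 50.9; financial account: foreign purchases of domestic corporate bonds 212.1, increase in resident deposits held at foreign banks 169.7, domestic pension funds' purchases of foreign equities 267.6; secondary income: personal remittances sent abroad by immigrant workers 79.6, personal remittances received from nationals working abroad 172.4, official development assistance provided to other countries 64.8; capital account: sale of embassy land to a foreign government 34.8.)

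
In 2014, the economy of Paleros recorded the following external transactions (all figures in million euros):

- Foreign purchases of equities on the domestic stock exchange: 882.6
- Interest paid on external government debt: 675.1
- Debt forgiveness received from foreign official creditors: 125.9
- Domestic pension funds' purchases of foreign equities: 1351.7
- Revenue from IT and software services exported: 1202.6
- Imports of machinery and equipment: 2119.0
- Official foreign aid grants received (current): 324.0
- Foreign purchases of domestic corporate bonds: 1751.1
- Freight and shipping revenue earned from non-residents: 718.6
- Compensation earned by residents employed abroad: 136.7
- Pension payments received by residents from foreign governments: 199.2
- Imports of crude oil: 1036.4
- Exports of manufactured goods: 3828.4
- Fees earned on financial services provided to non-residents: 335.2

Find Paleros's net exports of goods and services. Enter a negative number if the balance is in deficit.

2929.4

Goods: 3828.4 - 2119.0 - 1036.4 = 673.0
Services: 718.6 + 335.2 + 1202.6 = 2256.4
Trade balance = 673.0 + 2256.4 = 2929.4
(Excluded from the trade balance — financial account: foreign purchases of equities on the domestic stock exchange 882.6, domestic pension funds' purchases of foreign equities 1351.7, foreign purchases of domestic corporate bonds 1751.1; primary income: interest paid on external government debt 675.1, compensation earned by residents employed abroad 136.7; capital account: debt forgiveness received from foreign official creditors 125.9; secondary income: official foreign aid grants received (current) 324.0, pension payments received by residents from foreign governments 199.2.)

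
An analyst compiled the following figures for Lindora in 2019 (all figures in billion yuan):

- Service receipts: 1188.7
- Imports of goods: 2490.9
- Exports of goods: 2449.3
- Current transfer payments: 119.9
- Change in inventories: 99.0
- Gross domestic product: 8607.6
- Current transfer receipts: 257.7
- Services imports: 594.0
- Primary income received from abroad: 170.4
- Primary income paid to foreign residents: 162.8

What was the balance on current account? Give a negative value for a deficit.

698.5

Goods balance = 2449.3 - 2490.9 = -41.6
Services balance = 1188.7 - 594.0 = 594.7
Trade balance (goods + services) = -41.6 + 594.7 = 553.1
Net primary income = 170.4 - 162.8 = 7.6
Net secondary income = 257.7 - 119.9 = 137.8
Current account = 553.1 + 7.6 + 137.8 = 698.5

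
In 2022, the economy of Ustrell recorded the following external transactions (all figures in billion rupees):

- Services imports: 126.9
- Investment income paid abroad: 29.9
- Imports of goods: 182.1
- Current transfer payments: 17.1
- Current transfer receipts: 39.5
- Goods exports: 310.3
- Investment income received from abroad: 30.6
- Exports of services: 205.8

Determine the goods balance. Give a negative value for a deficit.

128.2

Goods balance = 310.3 - 182.1 = 128.2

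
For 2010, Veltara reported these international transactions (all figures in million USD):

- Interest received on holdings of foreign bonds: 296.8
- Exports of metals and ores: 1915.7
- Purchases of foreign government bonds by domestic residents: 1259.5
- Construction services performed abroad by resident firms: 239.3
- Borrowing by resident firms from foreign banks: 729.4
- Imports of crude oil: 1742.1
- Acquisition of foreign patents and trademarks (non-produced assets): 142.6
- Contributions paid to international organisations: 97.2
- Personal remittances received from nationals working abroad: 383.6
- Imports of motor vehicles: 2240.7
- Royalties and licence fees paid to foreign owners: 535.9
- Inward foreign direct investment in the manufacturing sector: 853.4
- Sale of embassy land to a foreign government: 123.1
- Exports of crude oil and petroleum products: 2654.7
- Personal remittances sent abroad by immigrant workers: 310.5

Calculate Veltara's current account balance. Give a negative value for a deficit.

Goods: -1742.1 - 2240.7 + 2654.7 + 1915.7 = 587.6
Services: 239.3 - 535.9 = -296.6
Primary income: 296.8
Secondary income: -310.5 - 97.2 + 383.6 = -24.1
Current account = 587.6 + (-296.6) + 296.8 + (-24.1) = 563.7
(Excluded from the current account — financial account: purchases of foreign government bonds by domestic residents 1259.5, borrowing by resident firms from foreign banks 729.4, inward foreign direct investment in the manufacturing sector 853.4; capital account: acquisition of foreign patents and trademarks (non-produced assets) 142.6, sale of embassy land to a foreign government 123.1.)

563.7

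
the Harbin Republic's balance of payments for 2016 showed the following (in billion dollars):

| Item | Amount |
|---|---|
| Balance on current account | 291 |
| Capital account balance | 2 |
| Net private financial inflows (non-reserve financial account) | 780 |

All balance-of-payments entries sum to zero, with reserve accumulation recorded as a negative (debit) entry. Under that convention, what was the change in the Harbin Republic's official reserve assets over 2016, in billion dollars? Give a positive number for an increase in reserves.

1073

Official reserve transactions balance = -(291 + 2 + 780) = -1073
An accumulation of reserves is recorded as a debit (negative entry), so the change in the stock of reserves is the negative of that balance.
Change in official reserves = -(-1073) = 1073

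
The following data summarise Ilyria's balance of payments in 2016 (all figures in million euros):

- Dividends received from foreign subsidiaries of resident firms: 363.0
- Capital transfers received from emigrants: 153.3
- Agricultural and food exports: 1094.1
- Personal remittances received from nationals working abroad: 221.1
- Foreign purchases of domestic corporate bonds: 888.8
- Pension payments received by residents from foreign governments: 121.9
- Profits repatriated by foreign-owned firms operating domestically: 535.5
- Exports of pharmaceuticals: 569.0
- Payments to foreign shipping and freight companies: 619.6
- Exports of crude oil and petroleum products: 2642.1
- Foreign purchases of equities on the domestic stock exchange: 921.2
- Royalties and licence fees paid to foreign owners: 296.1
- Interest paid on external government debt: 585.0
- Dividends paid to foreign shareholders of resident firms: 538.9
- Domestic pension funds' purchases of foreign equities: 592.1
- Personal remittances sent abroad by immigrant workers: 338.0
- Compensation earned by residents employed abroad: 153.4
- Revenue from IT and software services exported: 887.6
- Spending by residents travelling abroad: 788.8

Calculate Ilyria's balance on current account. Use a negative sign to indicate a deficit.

2350.3

Goods: 569.0 + 1094.1 + 2642.1 = 4305.2
Services: -788.8 - 296.1 + 887.6 - 619.6 = -816.9
Primary income: -535.5 + 153.4 - 538.9 + 363.0 - 585.0 = -1143.0
Secondary income: 121.9 + 221.1 - 338.0 = 5.0
Current account = 4305.2 + (-816.9) + (-1143.0) + 5.0 = 2350.3
(Excluded from the current account — capital account: capital transfers received from emigrants 153.3; financial account: foreign purchases of domestic corporate bonds 888.8, foreign purchases of equities on the domestic stock exchange 921.2, domestic pension funds' purchases of foreign equities 592.1.)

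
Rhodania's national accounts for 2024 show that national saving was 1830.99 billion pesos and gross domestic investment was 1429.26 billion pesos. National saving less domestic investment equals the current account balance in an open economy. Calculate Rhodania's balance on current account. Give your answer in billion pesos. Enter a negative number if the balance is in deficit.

S - I = CA (net lending to the rest of the world).
CA = S - I = 1830.99 - 1429.26 = 401.73

401.73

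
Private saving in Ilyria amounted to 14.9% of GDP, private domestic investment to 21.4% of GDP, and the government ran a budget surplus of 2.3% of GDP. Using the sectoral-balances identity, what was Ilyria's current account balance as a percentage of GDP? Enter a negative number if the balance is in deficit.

By the sectoral-balances identity, CA = (S_private - I) + (T - G).
Private balance = 14.9 - 21.4 = -6.5
Government balance (T - G) = 2.3
CA = -6.5 + 2.3 = -4.2

-4.2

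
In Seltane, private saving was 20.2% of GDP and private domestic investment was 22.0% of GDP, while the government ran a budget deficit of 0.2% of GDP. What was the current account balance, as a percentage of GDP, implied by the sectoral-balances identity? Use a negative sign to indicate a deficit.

-2.0

By the sectoral-balances identity, CA = (S_private - I) + (T - G).
Private balance = 20.2 - 22.0 = -1.8
Government balance (T - G) = -0.2
CA = -1.8 + (-0.2) = -2.0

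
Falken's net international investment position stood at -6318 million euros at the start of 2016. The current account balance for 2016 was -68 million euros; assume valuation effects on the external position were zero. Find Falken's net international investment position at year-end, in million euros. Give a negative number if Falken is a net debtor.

-6386

With no valuation effects, change in NIIP = current account = -68
End-of-year NIIP = -6318 + (-68) = -6386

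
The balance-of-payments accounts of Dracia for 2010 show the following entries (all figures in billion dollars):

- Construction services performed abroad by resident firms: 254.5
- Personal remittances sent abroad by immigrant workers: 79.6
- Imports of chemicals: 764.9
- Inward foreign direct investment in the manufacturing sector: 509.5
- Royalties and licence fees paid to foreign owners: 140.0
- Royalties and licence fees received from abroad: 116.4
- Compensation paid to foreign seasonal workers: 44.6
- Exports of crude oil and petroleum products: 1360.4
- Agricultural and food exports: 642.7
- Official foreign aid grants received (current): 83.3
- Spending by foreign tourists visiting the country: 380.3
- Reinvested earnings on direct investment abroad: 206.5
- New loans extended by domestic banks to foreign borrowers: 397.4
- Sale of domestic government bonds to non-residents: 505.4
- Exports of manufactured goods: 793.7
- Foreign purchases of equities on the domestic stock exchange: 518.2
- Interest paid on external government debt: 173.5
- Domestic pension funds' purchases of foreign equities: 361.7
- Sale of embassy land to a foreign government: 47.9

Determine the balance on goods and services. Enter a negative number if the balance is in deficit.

Goods: -764.9 + 1360.4 + 793.7 + 642.7 = 2031.9
Services: 254.5 - 140.0 + 380.3 + 116.4 = 611.2
Trade balance = 2031.9 + 611.2 = 2643.1
(Excluded from the trade balance — secondary income: personal remittances sent abroad by immigrant workers 79.6, official foreign aid grants received (current) 83.3; financial account: inward foreign direct investment in the manufacturing sector 509.5, new loans extended by domestic banks to foreign borrowers 397.4, sale of domestic government bonds to non-residents 505.4, foreign purchases of equities on the domestic stock exchange 518.2, domestic pension funds' purchases of foreign equities 361.7; primary income: compensation paid to foreign seasonal workers 44.6, reinvested earnings on direct investment abroad 206.5, interest paid on external government debt 173.5; capital account: sale of embassy land to a foreign government 47.9.)

2643.1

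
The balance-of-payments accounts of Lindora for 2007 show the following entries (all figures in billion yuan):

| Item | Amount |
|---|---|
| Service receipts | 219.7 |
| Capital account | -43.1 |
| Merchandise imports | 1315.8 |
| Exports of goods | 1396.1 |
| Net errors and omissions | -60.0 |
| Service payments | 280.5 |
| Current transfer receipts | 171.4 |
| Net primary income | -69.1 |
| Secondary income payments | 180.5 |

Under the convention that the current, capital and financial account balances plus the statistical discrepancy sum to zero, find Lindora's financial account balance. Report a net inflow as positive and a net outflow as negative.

Goods balance = 1396.1 - 1315.8 = 80.3
Services balance = 219.7 - 280.5 = -60.8
Trade balance (goods + services) = 80.3 + (-60.8) = 19.5
Net primary income = -69.1
Net secondary income = 171.4 - 180.5 = -9.1
Current account = 19.5 + (-69.1) + (-9.1) = -58.7
Financial account = -(-58.7 + (-43.1) + (-60.0)) = 161.8

161.8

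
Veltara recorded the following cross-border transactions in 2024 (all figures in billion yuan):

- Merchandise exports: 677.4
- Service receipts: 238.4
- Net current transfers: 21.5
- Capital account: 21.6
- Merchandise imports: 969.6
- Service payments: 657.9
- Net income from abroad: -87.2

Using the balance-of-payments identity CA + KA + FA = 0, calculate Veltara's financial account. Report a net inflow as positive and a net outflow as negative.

755.8

Goods balance = 677.4 - 969.6 = -292.2
Services balance = 238.4 - 657.9 = -419.5
Trade balance (goods + services) = -292.2 + (-419.5) = -711.7
Net primary income = -87.2
Net secondary income = 21.5
Current account = -711.7 + (-87.2) + 21.5 = -777.4
Financial account = -(-777.4 + 21.6) = 755.8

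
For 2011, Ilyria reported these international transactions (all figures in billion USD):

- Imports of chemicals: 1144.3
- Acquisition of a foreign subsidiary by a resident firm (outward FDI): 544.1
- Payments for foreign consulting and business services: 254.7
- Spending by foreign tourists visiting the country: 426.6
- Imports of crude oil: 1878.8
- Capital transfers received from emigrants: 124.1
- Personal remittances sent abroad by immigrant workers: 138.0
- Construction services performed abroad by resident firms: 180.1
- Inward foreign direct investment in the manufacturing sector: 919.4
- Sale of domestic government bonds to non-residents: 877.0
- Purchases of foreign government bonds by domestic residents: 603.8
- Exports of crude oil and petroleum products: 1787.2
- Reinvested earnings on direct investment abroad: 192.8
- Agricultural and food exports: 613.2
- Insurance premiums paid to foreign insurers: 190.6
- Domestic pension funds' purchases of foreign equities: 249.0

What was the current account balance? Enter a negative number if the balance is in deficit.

Goods: -1144.3 - 1878.8 + 613.2 + 1787.2 = -622.7
Services: 426.6 - 254.7 + 180.1 - 190.6 = 161.4
Primary income: 192.8
Secondary income: -138.0
Current account = (-622.7) + 161.4 + 192.8 + (-138.0) = -406.5
(Excluded from the current account — financial account: acquisition of a foreign subsidiary by a resident firm (outward FDI) 544.1, inward foreign direct investment in the manufacturing sector 919.4, sale of domestic government bonds to non-residents 877.0, purchases of foreign government bonds by domestic residents 603.8, domestic pension funds' purchases of foreign equities 249.0; capital account: capital transfers received from emigrants 124.1.)

-406.5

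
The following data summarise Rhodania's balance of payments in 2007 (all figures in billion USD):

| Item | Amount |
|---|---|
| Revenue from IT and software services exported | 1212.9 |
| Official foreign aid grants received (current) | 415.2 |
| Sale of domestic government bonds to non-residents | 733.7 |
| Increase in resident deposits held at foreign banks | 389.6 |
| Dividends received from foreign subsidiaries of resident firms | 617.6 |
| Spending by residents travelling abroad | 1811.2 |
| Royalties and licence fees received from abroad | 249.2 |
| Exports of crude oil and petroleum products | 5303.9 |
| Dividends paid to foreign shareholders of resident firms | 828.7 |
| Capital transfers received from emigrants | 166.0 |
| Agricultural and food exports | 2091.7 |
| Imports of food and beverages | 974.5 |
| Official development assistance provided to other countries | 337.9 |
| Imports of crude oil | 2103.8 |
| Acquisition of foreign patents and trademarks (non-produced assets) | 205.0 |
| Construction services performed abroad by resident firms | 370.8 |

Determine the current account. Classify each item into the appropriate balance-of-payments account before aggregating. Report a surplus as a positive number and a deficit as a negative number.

4205.2

Goods: 2091.7 - 2103.8 - 974.5 + 5303.9 = 4317.3
Services: 370.8 + 1212.9 + 249.2 - 1811.2 = 21.7
Primary income: -828.7 + 617.6 = -211.1
Secondary income: 415.2 - 337.9 = 77.3
Current account = 4317.3 + 21.7 + (-211.1) + 77.3 = 4205.2
(Excluded from the current account — financial account: sale of domestic government bonds to non-residents 733.7, increase in resident deposits held at foreign banks 389.6; capital account: capital transfers received from emigrants 166.0, acquisition of foreign patents and trademarks (non-produced assets) 205.0.)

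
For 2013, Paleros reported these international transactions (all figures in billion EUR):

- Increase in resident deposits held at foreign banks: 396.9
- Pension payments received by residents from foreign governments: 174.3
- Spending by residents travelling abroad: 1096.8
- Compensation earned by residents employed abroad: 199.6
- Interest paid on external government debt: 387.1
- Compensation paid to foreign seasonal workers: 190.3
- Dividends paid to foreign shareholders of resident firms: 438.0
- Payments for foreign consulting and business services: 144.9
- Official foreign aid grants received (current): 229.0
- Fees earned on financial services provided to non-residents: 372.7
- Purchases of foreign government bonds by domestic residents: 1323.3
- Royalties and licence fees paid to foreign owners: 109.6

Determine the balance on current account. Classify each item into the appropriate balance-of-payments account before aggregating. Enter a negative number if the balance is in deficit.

-1391.1

Services: -109.6 + 372.7 - 1096.8 - 144.9 = -978.6
Primary income: -438.0 - 190.3 - 387.1 + 199.6 = -815.8
Secondary income: 174.3 + 229.0 = 403.3
Current account = (-978.6) + (-815.8) + 403.3 = -1391.1
(Excluded from the current account — financial account: increase in resident deposits held at foreign banks 396.9, purchases of foreign government bonds by domestic residents 1323.3.)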